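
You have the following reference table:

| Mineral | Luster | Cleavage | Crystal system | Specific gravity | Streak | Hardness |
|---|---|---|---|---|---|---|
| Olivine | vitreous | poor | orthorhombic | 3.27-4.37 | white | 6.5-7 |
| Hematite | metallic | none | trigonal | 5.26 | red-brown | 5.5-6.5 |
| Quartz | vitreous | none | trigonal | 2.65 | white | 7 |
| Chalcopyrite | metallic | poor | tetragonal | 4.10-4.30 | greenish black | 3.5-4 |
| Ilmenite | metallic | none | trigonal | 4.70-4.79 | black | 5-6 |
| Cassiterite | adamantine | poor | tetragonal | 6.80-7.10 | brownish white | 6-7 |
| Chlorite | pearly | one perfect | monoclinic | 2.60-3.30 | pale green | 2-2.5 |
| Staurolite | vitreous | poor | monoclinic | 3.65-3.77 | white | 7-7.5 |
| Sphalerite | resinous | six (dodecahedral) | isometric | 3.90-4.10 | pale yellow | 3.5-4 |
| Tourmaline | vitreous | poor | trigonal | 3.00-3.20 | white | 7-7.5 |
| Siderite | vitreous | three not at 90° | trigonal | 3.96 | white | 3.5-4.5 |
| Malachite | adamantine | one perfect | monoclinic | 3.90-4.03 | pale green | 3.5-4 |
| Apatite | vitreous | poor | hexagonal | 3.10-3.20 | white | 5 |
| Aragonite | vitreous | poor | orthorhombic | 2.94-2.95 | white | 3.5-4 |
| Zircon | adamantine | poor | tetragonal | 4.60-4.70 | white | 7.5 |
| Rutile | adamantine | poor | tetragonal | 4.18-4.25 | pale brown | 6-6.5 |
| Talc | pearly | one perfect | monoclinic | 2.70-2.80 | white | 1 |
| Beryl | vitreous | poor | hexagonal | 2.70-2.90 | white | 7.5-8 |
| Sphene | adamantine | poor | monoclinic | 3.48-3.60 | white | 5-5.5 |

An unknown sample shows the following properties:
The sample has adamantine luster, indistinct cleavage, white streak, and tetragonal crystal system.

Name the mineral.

Zircon

Adamantine luster — only Cassiterite, Malachite, Zircon, Rutile, Sphene remain.
Indistinct cleavage rules out Malachite.
White streak is inconsistent with Cassiterite, Rutile.
Tetragonal crystal system eliminates Sphene.
Zircon is the sole remaining match.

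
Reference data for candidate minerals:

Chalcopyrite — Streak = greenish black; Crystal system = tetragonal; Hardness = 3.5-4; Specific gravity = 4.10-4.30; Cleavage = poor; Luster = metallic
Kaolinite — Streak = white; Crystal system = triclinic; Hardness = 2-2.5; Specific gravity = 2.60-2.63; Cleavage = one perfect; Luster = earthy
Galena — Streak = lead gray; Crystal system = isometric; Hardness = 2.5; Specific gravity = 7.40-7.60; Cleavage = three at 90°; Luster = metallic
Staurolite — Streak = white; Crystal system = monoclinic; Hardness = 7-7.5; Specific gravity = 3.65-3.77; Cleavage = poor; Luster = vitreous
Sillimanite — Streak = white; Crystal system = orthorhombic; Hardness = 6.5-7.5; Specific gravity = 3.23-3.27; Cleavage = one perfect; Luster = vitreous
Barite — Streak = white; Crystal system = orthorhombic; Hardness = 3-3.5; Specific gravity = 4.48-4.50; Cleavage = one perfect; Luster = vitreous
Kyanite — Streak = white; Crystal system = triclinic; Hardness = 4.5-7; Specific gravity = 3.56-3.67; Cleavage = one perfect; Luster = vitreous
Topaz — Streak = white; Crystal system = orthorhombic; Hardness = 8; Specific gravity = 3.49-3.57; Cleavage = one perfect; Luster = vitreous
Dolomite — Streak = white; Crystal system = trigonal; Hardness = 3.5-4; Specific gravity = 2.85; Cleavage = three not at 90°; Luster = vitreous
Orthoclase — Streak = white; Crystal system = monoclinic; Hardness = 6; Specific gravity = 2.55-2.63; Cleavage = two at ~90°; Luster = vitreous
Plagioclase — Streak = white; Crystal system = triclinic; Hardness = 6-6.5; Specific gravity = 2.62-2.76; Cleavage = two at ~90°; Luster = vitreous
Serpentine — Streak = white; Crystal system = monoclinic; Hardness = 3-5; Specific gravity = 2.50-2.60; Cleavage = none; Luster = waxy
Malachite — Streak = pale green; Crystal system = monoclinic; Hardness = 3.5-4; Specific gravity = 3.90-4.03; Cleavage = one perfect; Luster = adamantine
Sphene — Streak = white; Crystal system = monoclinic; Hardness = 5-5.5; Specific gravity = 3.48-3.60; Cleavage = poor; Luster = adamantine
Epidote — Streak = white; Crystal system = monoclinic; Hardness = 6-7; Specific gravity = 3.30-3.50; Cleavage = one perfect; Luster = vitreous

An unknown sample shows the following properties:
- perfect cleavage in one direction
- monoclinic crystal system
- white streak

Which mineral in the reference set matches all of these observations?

Epidote

Perfect cleavage in one direction — only Kaolinite, Sillimanite, Barite, Kyanite, Topaz, Malachite, Epidote remain.
Monoclinic crystal system — narrows the field to Malachite, Epidote.
White streak is inconsistent with Malachite.
Only Epidote satisfies all observations.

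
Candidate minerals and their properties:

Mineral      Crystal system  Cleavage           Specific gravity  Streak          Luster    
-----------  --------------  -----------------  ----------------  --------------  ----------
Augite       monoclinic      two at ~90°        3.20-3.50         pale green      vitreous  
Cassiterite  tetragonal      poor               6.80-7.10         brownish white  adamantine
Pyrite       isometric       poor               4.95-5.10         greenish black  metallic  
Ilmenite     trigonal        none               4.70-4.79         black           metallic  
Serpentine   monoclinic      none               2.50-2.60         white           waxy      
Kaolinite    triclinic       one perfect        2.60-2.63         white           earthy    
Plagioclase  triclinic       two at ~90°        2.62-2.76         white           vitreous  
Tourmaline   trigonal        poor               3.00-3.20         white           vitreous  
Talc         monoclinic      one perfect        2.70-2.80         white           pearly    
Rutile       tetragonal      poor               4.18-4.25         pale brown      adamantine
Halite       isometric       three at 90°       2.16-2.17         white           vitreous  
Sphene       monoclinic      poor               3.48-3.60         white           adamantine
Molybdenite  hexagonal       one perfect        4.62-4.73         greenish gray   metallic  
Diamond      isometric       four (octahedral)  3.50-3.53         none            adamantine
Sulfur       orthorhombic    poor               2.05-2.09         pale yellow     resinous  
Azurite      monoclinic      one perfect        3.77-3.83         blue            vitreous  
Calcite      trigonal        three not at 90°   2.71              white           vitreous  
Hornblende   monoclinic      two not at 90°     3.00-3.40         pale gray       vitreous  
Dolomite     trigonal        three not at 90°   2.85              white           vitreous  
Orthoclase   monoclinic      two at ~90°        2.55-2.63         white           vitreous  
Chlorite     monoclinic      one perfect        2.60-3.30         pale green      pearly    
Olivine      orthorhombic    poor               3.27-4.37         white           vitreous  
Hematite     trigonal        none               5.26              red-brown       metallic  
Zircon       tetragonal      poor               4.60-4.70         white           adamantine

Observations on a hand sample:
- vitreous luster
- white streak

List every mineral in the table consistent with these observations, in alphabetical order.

Calcite, Dolomite, Halite, Olivine, Orthoclase, Plagioclase, Tourmaline

Vitreous luster — leaves Augite, Plagioclase, Tourmaline, Halite, Azurite, Calcite, Hornblende, Dolomite, Orthoclase, Olivine.
White streak eliminates Augite, Azurite, Hornblende.
The minerals that satisfy all observations are Calcite, Dolomite, Halite, Olivine, Orthoclase, Plagioclase, Tourmaline.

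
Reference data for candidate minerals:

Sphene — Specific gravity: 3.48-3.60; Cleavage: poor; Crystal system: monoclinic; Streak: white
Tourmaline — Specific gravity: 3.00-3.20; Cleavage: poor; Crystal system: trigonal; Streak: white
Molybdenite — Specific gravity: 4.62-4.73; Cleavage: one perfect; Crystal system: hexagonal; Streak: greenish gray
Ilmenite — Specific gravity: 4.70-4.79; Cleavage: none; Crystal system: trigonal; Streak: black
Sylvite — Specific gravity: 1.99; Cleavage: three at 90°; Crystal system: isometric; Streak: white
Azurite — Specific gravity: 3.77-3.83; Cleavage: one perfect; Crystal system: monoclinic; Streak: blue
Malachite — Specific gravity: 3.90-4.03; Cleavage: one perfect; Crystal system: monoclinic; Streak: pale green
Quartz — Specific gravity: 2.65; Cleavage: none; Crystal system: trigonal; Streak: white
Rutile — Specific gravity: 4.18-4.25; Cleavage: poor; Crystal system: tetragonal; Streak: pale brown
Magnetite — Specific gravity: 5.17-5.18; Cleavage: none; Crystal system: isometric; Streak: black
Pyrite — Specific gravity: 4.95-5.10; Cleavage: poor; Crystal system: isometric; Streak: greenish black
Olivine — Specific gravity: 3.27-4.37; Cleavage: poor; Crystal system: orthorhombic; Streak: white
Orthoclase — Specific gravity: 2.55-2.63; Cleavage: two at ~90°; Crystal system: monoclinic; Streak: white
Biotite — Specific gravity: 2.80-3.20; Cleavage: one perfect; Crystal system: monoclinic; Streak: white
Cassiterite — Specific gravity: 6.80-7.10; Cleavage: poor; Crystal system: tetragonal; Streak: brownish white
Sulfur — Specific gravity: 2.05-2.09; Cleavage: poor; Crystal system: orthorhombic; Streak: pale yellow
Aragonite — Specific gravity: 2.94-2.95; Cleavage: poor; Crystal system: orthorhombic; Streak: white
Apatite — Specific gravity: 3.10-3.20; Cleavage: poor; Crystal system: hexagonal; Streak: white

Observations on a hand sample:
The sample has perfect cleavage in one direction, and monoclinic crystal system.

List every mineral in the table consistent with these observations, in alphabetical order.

Perfect cleavage in one direction: leaves Molybdenite, Azurite, Malachite, Biotite.
Monoclinic crystal system excludes Molybdenite.
The minerals that satisfy all observations are Azurite, Biotite, Malachite.

Azurite, Biotite, Malachite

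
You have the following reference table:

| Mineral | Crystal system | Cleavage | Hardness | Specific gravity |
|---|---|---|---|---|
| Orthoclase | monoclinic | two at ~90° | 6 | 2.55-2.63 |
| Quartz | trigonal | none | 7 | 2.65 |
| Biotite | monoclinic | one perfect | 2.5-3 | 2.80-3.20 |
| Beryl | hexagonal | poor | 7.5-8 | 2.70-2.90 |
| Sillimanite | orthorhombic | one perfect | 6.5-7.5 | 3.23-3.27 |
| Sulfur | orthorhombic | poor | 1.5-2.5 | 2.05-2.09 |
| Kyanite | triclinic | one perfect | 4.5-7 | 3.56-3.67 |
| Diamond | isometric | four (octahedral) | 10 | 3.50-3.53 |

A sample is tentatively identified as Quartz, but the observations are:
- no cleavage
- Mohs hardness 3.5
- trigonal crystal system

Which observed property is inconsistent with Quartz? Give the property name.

hardness

No cleavage: Quartz has cleavage none — matches.
Mohs hardness 3.5: Quartz has hardness 7 — outside the reference range.
Trigonal crystal system: Quartz has trigonal system — matches.
Only the hardness is inconsistent.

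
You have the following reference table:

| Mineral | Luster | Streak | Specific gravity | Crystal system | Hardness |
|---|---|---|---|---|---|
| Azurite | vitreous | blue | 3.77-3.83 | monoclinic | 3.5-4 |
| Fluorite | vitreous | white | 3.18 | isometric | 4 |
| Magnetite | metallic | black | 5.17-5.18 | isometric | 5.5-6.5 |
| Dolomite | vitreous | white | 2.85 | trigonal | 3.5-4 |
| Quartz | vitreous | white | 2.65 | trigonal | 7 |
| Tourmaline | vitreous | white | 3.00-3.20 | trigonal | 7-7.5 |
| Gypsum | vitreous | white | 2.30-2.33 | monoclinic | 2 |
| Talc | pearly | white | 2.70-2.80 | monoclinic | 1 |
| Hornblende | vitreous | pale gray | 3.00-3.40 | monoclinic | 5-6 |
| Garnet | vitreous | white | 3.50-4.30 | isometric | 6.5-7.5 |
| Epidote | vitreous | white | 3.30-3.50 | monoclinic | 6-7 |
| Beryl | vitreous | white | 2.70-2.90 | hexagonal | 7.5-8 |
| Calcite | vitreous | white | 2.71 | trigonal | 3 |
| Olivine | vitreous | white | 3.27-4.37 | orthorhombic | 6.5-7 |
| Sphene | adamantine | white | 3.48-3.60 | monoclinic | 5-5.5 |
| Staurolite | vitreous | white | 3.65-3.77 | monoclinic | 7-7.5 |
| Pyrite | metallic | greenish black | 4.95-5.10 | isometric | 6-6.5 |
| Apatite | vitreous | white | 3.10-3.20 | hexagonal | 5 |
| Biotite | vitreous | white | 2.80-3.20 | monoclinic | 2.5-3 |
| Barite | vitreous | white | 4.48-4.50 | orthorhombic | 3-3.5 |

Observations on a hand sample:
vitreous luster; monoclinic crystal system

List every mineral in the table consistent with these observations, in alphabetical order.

Vitreous luster is inconsistent with Magnetite, Talc, Sphene, Pyrite.
Monoclinic crystal system: only Azurite, Gypsum, Hornblende, Epidote, Staurolite, Biotite remain.
The minerals that satisfy all observations are Azurite, Biotite, Epidote, Gypsum, Hornblende, Staurolite.

Azurite, Biotite, Epidote, Gypsum, Hornblende, Staurolite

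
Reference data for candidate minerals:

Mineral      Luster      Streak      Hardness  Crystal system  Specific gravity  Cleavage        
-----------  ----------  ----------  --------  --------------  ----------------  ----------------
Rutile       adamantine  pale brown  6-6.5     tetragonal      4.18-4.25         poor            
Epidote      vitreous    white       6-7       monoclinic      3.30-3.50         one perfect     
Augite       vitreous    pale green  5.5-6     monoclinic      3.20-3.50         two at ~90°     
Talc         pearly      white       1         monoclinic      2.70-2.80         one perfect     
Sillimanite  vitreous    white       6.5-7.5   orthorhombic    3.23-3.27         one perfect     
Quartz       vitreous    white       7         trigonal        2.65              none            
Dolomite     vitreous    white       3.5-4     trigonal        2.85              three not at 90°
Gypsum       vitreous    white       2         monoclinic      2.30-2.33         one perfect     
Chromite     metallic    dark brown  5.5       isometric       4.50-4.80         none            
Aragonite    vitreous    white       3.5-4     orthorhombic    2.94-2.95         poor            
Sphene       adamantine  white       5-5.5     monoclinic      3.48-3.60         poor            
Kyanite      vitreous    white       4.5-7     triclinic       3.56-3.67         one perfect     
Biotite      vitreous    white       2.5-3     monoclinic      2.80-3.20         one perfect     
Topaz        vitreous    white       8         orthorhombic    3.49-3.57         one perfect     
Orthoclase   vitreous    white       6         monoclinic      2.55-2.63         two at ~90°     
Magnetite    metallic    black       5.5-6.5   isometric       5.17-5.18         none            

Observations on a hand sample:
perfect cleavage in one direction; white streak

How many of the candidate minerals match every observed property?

7

Perfect cleavage in one direction — Epidote, Talc, Sillimanite, Gypsum, Kyanite, Biotite, Topaz remain.
White streak — every remaining candidate is consistent.
Consistent with every observation: Biotite, Epidote, Gypsum, Kyanite, Sillimanite, Talc, Topaz.
That is 7 minerals.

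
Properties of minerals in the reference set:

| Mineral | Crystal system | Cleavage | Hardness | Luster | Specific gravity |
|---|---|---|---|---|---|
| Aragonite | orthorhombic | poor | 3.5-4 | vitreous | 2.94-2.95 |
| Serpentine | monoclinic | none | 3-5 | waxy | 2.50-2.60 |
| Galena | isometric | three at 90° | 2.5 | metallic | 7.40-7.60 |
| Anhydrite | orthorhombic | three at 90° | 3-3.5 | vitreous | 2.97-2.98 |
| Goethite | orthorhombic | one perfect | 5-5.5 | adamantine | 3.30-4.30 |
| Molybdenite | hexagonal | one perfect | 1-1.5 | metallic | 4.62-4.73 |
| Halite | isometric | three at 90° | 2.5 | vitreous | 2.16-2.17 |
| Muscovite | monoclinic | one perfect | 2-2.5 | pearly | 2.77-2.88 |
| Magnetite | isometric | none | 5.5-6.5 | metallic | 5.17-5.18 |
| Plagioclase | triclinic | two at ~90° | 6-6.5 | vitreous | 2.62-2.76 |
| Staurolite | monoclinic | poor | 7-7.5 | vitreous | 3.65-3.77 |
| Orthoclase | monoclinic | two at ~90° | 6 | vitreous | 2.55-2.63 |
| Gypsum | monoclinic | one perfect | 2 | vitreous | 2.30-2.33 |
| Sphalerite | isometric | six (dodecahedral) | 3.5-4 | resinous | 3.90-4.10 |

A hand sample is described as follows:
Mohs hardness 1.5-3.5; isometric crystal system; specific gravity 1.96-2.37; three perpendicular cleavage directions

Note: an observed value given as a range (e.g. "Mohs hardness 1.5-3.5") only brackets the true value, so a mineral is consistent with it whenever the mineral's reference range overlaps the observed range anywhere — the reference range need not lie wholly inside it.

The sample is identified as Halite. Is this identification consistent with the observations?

Mohs hardness 1.5-3.5 — agrees with Halite (hardness 2.5).
Isometric crystal system — agrees with Halite (isometric system).
Specific gravity 1.96-2.37 — agrees with Halite (SG 2.16-2.17).
Three perpendicular cleavage directions — agrees with Halite (cleavage three at 90°).
All observations are consistent with the tabulated values for Halite.

Consistent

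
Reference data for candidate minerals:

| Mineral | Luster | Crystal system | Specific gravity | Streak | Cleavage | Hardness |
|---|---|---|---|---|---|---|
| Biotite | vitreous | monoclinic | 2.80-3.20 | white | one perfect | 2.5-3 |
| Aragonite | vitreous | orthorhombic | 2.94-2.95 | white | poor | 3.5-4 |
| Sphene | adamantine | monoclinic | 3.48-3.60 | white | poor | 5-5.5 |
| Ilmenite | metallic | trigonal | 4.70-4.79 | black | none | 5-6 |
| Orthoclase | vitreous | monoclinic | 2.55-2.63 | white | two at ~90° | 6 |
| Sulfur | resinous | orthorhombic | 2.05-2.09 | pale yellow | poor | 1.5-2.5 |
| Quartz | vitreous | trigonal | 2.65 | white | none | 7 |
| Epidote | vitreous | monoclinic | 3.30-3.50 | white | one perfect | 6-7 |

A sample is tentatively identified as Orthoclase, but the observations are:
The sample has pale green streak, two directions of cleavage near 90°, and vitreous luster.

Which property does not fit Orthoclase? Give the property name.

Pale green streak: Orthoclase has white streak — outside the reference range.
Two directions of cleavage near 90°: Orthoclase has cleavage two at ~90° — consistent.
Vitreous luster: Orthoclase has vitreous luster — consistent.
Everything matches except the streak.

streak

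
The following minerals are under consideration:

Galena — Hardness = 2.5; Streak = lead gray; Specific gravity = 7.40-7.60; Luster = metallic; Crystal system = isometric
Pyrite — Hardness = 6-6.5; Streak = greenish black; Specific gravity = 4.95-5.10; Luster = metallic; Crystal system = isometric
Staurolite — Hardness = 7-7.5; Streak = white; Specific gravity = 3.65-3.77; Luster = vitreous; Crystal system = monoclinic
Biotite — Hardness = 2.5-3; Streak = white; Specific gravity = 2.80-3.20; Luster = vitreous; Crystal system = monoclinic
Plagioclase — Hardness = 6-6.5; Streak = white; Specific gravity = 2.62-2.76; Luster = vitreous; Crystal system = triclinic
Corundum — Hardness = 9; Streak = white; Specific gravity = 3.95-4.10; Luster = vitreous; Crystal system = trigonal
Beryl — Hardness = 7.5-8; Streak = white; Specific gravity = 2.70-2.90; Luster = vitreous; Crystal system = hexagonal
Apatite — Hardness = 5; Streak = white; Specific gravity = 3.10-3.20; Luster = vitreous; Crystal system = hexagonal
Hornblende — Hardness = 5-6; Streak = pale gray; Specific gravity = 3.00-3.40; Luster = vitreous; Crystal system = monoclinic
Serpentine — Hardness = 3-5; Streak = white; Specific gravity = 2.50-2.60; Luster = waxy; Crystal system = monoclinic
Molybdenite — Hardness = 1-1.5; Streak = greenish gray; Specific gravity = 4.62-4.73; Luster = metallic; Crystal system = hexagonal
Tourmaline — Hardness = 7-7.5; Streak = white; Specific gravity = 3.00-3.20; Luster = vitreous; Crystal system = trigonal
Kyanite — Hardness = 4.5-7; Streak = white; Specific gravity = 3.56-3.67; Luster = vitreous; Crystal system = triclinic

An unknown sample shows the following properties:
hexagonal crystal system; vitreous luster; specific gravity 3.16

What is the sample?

Apatite

Hexagonal crystal system: leaves Beryl, Apatite, Molybdenite.
Vitreous luster rules out Molybdenite.
Specific gravity 3.16 excludes Beryl.
The only mineral consistent with every observation is Apatite.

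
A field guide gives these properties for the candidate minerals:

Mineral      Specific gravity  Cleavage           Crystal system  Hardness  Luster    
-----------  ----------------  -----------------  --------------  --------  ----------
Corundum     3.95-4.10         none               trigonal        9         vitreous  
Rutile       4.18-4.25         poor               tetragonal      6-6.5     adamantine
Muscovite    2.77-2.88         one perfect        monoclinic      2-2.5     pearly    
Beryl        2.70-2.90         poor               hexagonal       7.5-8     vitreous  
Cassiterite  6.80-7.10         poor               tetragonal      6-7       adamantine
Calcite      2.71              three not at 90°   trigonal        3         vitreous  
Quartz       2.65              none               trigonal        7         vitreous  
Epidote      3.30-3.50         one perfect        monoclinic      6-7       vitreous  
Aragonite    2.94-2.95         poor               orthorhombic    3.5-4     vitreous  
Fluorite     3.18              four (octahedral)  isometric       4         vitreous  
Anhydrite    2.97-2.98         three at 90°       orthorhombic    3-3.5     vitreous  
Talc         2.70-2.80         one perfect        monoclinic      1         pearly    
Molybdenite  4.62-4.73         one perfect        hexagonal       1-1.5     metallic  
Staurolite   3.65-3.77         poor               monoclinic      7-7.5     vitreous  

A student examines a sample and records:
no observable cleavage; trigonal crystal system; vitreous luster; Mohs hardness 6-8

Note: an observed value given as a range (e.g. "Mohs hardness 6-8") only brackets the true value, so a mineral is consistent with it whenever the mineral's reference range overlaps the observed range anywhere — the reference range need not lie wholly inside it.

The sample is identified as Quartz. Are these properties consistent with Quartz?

No observable cleavage — matches Quartz (cleavage none).
Trigonal crystal system — matches Quartz (trigonal system).
Vitreous luster — matches Quartz (vitreous luster).
Mohs hardness 6-8 — matches Quartz (hardness 7).
Nothing contradicts Quartz.

Consistent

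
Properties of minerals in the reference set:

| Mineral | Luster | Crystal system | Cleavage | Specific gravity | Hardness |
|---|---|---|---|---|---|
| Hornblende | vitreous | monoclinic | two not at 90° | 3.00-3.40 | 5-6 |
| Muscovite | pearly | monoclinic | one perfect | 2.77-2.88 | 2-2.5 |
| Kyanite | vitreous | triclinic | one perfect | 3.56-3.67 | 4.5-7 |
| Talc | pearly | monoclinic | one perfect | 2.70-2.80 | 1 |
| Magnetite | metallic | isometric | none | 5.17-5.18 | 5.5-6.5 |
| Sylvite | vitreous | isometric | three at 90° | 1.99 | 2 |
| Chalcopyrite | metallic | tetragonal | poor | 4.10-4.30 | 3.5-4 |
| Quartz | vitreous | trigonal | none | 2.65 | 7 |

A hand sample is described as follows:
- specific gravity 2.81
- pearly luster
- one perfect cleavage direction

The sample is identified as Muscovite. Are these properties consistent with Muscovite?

Consistent

Specific gravity 2.81 — matches Muscovite (SG 2.77-2.88).
Pearly luster — matches Muscovite (pearly luster).
One perfect cleavage direction — matches Muscovite (cleavage one perfect).
All observations are consistent with the tabulated values for Muscovite.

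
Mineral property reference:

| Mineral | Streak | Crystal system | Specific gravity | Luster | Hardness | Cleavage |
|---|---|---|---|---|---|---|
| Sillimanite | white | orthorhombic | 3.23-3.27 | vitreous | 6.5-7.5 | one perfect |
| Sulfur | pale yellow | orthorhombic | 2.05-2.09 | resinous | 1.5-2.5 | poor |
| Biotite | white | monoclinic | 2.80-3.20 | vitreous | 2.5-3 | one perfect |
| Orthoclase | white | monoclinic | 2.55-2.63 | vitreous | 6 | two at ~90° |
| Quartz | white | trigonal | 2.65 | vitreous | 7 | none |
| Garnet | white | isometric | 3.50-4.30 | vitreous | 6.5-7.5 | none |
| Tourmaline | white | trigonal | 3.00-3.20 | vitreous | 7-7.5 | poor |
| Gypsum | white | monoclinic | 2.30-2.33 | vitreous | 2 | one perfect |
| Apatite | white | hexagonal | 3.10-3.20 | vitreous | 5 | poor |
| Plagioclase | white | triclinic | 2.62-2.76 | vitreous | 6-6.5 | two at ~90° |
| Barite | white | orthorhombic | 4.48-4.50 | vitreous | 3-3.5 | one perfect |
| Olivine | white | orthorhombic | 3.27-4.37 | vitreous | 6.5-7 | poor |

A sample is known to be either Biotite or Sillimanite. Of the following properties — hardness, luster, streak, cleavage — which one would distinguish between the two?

Hardness: Biotite 2.5-3, Sillimanite 6.5-7.5 — different.
Luster: both vitreous — identical.
Streak: both white — identical.
Cleavage: both one perfect — identical.
Hardness is the diagnostic property here.

hardness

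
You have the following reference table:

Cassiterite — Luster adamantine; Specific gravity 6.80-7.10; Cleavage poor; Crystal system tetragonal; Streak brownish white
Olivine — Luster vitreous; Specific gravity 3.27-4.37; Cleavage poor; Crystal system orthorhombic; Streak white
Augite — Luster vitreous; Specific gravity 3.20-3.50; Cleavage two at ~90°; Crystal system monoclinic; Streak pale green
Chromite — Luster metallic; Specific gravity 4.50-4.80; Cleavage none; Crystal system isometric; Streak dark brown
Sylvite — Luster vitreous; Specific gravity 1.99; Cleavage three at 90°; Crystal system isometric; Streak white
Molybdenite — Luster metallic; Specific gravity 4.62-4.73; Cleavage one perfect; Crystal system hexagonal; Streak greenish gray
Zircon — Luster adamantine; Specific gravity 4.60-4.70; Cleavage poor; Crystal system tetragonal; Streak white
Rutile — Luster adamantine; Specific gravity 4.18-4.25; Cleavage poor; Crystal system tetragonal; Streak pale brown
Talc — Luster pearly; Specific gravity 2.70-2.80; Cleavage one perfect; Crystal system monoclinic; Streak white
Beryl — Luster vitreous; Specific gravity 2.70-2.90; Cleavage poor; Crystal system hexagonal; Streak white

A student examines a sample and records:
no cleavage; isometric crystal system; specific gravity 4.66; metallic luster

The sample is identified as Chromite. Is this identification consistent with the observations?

Consistent

No cleavage — is consistent with Chromite (cleavage none).
Isometric crystal system — is consistent with Chromite (isometric system).
Specific gravity 4.66 — is consistent with Chromite (SG 4.50-4.80).
Metallic luster — is consistent with Chromite (metallic luster).
Nothing contradicts Chromite.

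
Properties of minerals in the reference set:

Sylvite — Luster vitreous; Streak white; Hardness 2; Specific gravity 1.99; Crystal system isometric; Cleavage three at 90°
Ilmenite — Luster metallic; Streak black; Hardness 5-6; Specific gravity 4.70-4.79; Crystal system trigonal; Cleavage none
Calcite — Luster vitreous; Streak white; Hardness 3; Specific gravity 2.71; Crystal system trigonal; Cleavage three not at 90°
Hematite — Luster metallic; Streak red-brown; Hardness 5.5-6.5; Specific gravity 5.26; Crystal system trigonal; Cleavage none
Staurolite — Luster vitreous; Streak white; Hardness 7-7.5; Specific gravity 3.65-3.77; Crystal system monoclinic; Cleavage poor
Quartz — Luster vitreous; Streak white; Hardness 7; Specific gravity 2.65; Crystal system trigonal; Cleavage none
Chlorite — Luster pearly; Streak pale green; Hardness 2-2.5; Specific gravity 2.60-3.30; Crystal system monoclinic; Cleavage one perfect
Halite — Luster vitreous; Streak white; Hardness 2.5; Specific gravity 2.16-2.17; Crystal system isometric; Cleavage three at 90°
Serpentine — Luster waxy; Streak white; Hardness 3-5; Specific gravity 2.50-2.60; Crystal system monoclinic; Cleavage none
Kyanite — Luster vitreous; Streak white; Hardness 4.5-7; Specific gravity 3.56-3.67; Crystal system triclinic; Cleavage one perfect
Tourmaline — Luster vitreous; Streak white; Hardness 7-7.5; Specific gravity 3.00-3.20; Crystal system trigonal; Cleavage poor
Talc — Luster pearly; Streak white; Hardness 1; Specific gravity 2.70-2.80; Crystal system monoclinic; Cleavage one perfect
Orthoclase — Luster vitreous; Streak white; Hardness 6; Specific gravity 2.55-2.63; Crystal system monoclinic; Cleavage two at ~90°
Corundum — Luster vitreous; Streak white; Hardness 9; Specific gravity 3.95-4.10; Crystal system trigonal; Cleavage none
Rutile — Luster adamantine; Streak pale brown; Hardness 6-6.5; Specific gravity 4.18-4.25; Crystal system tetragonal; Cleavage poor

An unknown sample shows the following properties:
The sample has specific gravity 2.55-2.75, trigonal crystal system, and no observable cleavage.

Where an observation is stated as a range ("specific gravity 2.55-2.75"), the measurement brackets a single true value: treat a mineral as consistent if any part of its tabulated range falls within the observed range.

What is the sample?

Quartz

Specific gravity 2.55-2.75 — Calcite, Quartz, Chlorite, Serpentine, Talc, Orthoclase remain.
Trigonal crystal system — Calcite, Quartz remain.
No observable cleavage excludes Calcite.
The only mineral consistent with every observation is Quartz.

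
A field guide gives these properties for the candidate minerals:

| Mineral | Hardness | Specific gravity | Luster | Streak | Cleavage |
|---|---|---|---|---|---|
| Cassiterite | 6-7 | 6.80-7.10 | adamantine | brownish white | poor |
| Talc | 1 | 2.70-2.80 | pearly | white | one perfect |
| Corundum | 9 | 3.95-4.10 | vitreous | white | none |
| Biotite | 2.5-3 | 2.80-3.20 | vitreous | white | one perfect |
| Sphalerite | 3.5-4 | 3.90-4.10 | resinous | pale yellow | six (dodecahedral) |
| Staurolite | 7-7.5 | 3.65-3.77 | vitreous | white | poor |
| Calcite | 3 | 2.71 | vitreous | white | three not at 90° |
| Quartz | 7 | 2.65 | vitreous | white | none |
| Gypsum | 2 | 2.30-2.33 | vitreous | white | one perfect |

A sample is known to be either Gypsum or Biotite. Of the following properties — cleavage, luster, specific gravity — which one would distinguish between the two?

specific gravity

Cleavage: both one perfect — no difference.
Luster: both vitreous — no difference.
Specific gravity: Gypsum 2.30-2.33, Biotite 2.80-3.20 — different.
Specific gravity is the diagnostic property here.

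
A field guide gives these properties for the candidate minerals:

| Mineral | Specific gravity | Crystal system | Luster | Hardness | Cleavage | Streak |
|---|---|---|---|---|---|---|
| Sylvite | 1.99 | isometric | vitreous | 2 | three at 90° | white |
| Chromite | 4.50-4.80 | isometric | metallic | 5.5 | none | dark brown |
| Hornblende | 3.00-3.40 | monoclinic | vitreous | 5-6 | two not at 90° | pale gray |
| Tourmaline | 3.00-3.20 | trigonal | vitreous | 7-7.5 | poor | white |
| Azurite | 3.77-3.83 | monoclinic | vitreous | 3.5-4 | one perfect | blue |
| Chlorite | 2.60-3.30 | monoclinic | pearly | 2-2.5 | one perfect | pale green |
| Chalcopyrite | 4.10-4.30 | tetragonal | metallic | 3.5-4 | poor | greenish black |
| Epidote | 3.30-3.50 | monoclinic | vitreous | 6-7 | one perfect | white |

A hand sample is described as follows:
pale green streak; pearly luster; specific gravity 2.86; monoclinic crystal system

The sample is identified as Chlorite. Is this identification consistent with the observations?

Pale green streak — matches Chlorite (pale green streak).
Pearly luster — matches Chlorite (pearly luster).
Specific gravity 2.86 — matches Chlorite (SG 2.60-3.30).
Monoclinic crystal system — matches Chlorite (monoclinic system).
Every observed property is compatible with the reference values for Chlorite.

Consistent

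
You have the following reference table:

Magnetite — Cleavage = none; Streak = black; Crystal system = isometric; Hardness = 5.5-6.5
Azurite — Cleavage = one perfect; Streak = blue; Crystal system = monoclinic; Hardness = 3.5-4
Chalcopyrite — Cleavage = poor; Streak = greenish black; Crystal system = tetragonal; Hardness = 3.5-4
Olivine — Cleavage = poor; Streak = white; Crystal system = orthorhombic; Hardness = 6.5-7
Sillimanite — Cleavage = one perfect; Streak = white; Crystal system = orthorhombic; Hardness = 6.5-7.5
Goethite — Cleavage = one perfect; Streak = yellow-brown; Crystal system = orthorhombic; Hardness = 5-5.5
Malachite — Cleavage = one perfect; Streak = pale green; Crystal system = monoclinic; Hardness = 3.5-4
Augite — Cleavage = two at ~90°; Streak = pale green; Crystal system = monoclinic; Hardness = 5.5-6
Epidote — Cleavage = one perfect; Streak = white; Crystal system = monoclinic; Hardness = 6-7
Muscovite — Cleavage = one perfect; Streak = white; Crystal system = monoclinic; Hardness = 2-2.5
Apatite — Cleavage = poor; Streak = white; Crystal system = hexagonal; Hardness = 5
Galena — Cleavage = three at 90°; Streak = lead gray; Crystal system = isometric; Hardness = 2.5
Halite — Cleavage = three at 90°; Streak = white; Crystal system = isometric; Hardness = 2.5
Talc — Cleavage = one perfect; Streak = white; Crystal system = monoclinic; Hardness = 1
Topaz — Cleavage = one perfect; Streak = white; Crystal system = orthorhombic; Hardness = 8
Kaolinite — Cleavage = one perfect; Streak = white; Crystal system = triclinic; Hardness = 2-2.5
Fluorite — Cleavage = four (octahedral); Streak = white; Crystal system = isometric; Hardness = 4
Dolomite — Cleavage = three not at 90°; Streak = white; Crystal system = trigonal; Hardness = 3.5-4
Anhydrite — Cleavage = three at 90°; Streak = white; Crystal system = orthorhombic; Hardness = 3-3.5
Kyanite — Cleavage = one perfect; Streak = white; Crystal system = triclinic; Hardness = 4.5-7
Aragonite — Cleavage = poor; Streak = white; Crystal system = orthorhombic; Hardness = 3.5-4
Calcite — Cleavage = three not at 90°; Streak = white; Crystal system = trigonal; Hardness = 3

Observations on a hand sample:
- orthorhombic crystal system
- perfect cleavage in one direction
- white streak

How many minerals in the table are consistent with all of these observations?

2

Orthorhombic crystal system — only Olivine, Sillimanite, Goethite, Topaz, Anhydrite, Aragonite remain.
Perfect cleavage in one direction excludes Olivine, Anhydrite, Aragonite.
White streak eliminates Goethite.
Remaining candidates: Sillimanite, Topaz.
That is 2 minerals.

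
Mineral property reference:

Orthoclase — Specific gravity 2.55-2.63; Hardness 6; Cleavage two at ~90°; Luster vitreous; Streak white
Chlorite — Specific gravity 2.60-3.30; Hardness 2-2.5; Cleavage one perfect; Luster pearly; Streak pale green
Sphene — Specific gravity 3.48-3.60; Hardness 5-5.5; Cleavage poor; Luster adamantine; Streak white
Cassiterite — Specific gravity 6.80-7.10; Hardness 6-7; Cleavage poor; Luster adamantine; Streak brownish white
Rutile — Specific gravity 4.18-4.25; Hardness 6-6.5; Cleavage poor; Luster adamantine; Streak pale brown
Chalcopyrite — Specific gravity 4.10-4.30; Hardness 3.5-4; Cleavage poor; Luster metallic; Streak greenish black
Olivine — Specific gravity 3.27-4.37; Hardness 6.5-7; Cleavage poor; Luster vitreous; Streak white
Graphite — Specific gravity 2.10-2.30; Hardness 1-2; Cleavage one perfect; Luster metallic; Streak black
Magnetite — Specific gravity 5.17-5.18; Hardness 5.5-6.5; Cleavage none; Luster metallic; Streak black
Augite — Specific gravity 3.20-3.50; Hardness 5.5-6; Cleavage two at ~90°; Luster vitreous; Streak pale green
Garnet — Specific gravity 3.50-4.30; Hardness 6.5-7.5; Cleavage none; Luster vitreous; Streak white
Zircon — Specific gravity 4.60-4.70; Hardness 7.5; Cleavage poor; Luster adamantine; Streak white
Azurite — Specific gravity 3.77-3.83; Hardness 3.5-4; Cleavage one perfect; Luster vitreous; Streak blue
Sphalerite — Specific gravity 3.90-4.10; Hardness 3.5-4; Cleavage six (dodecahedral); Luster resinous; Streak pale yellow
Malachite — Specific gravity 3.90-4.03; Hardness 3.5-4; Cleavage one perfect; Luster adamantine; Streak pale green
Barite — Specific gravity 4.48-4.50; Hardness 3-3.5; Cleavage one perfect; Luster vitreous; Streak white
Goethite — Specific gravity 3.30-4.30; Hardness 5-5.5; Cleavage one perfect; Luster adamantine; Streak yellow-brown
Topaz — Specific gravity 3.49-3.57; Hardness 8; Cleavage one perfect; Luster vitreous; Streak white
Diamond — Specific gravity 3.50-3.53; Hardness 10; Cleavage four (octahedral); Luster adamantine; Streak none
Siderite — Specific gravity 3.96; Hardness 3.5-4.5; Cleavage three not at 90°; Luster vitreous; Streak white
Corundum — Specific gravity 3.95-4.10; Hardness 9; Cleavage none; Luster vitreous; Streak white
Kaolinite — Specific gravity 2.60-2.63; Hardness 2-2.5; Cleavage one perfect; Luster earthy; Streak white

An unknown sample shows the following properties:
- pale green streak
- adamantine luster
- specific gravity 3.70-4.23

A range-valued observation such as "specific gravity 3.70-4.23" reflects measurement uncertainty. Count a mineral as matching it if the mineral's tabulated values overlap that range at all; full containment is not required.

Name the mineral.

Pale green streak — leaves Chlorite, Augite, Malachite.
Adamantine luster — leaves Malachite.
Specific gravity 3.70-4.23 — consistent with all remaining minerals.
Malachite is the sole remaining match.

Malachite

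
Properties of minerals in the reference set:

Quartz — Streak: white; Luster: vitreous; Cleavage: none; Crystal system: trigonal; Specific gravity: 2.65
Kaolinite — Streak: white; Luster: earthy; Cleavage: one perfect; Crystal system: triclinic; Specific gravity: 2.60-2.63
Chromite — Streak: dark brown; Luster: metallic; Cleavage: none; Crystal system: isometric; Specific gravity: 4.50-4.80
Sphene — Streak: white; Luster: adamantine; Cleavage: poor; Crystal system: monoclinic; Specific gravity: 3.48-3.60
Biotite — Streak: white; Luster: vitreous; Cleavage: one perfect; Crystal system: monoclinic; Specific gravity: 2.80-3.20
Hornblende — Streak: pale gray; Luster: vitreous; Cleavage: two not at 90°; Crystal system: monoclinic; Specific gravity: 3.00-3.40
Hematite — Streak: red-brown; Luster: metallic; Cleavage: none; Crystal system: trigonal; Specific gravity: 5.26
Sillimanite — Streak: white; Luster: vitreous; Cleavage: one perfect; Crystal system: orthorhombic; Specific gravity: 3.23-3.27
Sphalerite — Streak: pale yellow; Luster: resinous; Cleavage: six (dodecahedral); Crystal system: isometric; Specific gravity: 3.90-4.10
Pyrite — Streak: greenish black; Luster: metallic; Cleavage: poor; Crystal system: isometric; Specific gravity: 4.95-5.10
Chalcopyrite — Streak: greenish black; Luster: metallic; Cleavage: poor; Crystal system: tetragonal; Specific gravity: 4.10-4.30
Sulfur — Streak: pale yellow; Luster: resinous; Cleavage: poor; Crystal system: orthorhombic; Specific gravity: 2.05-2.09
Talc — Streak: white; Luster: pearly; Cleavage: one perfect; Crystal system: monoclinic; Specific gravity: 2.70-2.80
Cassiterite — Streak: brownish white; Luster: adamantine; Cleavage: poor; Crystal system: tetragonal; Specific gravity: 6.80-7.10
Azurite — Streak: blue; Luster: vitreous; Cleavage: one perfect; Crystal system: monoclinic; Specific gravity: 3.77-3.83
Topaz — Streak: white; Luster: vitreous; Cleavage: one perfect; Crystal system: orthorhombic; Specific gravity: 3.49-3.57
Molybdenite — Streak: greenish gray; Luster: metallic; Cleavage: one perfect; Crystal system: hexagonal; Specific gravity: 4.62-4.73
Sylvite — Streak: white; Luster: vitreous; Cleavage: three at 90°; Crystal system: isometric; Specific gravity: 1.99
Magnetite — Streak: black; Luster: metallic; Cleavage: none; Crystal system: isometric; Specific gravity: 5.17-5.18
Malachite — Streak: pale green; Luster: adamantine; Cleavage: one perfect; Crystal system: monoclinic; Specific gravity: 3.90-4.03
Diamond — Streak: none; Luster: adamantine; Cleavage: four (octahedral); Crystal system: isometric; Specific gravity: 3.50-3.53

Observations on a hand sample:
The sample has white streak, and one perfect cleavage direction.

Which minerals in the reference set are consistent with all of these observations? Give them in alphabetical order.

White streak: Quartz, Kaolinite, Sphene, Biotite, Sillimanite, Talc, Topaz, Sylvite remain.
One perfect cleavage direction excludes Quartz, Sphene, Sylvite.
The minerals that satisfy all observations are Biotite, Kaolinite, Sillimanite, Talc, Topaz.

Biotite, Kaolinite, Sillimanite, Talc, Topaz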